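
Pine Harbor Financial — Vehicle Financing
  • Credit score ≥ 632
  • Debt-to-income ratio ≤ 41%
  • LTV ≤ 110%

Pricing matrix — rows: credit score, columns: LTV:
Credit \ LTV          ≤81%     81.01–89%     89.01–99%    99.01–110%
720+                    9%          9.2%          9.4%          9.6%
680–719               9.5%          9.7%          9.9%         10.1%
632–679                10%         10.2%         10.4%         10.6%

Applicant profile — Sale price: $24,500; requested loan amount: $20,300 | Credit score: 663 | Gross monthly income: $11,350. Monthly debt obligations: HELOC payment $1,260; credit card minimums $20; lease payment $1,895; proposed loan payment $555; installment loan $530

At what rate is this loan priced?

Credit score 663 ≥ 632; Total monthly debts = (1,260 + 20 + 1,895 + 555 + 530) = 4,260. DTI: 4,260 ÷ 11,350 = 37.5%, within the 41% cap
Loan-to-value = 20,300/24,500 = 82.9% — pass (110% max)
Score 663 is in the 632–679 band; LTV 82.9% is in the 81.01–89% band → 10.2%.

10.2%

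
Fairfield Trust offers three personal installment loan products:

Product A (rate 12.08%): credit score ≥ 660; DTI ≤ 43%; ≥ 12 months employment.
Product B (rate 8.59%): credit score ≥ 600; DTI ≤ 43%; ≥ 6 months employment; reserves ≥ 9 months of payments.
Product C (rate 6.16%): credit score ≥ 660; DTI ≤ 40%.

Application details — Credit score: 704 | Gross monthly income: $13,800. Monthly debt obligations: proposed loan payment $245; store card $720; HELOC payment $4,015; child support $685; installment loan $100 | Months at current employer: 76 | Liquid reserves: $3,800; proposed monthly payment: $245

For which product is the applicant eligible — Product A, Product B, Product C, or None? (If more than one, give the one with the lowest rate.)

Product B

Total debts = (245 + 720 + 4,015 + 685 + 100) = 5,765; DTI = 5,765/13,800 = 41.8%.
Reserves = 3,800/245 = 15.5 months.
Product A: score 704 ≥ 660; DTI 41.8% ≤ 43%; employment 76 ≥ 12 mo → qualifies.
Product B: score 704 ≥ 600; DTI 41.8% ≤ 43%; employment 76 ≥ 6 mo; reserves 15.5 ≥ 9 mo → qualifies.
Product C: score 704 ≥ 660; DTI 41.8% > 40% → does not qualify.
Qualifying: Product A, Product B. Lowest rate is 8.59% → Product B.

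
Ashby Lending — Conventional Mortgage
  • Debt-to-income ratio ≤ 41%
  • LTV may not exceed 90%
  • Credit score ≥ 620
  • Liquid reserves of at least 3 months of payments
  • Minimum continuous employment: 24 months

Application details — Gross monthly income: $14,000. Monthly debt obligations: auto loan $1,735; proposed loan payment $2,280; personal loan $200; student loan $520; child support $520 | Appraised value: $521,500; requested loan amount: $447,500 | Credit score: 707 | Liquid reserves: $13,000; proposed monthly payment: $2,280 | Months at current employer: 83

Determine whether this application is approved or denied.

Total monthly debts = (1,735 + 2,280 + 200 + 520 + 520) = 5,255. Debt-to-income = 5,255/14,000 = 37.5% — meets 41% limit
LTV = 447,500/521,500 = 85.8% ≤ 90%
Credit score 707 ≥ 620 (meets)
Reserves = 13,000/2,280 = 5.7 months ≥ 3
Employment 83 ≥ 24 months
All criteria satisfied.

Approved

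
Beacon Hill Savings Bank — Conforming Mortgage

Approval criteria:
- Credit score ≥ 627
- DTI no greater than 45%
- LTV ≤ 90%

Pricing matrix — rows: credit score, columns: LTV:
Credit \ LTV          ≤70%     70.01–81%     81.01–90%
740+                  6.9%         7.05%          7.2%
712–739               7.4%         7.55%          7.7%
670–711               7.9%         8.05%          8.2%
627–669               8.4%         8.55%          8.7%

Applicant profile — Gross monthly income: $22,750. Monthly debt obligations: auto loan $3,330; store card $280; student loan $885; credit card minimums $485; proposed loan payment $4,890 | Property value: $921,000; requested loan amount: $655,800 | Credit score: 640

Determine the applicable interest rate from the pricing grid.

Credit score 640 ≥ 627; Total monthly debts = (3,330 + 280 + 885 + 485 + 4,890) = 9,870. Debt-to-income = 9,870/22,750 = 43.4% — meets 45% limit
Loan-to-value = 655,800/921,000 = 71.2% — pass (90% max)
Row: 640 falls in 627–669. Column: 71.2% falls in 70.01–81%. Rate = 8.55%.

8.55%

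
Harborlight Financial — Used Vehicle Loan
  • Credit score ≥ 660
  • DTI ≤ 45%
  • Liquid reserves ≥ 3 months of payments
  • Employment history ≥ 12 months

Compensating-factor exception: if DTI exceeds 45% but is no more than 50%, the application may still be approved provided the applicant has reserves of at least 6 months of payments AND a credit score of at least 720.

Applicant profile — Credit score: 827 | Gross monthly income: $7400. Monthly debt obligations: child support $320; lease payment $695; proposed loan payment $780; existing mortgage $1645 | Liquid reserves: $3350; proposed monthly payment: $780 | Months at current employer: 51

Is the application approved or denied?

Denied

Credit score 827 ≥ 660 (meets base)
Total debts = (320 + 695 + 780 + 1,645) = 3,440. DTI = 3,440/7,400 = 46.5% > 45% — standard DTI limit exceeded.
Liquid reserves cover 3,350/780 = 4.3 months — ≥ 3 required
Employment 51 ≥ 12 months
46.5% falls in the override range (45%–50%), so the compensating-factor test applies.
Override check — reserves: 4.3 mo (short of 6); score: 827 (ok).
Compensating-factor requirement not fully met.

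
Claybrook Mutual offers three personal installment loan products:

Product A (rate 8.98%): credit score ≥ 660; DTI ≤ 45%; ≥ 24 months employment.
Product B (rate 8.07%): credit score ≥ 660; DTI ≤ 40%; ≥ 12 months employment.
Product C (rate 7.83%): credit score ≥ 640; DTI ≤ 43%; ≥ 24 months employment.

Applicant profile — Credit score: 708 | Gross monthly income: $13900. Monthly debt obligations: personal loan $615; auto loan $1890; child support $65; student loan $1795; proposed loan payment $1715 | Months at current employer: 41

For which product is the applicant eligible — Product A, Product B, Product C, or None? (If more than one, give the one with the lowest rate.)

Product A

Total debts = (615 + 1,890 + 65 + 1,795 + 1,715) = 6,080; DTI = 6,080/13,900 = 43.7%.
Product A: score 708 ≥ 660; DTI 43.7% ≤ 45%; employment 41 ≥ 24 mo → qualifies.
Product B: score 708 ≥ 660; DTI 43.7% > 40%; employment 41 ≥ 12 mo → does not qualify.
Product C: score 708 ≥ 640; DTI 43.7% > 43%; employment 41 ≥ 24 mo → does not qualify.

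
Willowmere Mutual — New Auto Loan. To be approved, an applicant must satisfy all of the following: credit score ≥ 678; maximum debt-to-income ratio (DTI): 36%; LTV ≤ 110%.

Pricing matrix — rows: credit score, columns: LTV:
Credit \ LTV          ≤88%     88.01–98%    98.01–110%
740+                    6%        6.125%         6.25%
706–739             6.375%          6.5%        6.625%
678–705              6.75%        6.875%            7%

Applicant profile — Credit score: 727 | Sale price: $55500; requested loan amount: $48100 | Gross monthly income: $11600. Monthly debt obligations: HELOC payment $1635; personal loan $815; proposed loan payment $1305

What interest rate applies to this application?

6.375%

Credit score 727 ≥ 678; Total monthly debts = (1,635 + 815 + 1,305) = 3,755. Debt-to-income = 3,755/11,600 = 32.4% — meets 36% limit
LTV = 48,100/55,500 = 86.7% ≤ 110%
Credit 727 → row 706–739; LTV 86.7% → column ≤88%. Grid cell → 6.375%.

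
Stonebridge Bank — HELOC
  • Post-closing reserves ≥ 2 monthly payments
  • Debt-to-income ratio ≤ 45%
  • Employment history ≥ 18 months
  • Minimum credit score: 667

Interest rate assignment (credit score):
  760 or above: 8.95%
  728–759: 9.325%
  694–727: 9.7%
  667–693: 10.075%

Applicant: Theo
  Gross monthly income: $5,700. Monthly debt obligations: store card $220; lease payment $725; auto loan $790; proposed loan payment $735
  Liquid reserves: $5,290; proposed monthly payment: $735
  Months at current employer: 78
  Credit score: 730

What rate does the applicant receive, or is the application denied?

Approved at 9.325%

Credit score 730 ≥ 667 (meets minimum)
Total monthly debts = (220 + 725 + 790 + 735) = 2,470. DTI = 2,470/5,700 = 43.3% ≤ 45%
Reserves = 5,290/735 = 7.2 months ≥ 2
Employment 78 ≥ 18 months
All requirements met. Score 730 falls in the 728–759 tier → 9.325%.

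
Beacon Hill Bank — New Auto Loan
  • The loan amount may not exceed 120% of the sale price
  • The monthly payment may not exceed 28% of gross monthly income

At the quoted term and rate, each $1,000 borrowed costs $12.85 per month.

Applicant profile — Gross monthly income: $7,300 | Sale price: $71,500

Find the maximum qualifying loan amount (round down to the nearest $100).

$85,800

Payment cap: 28% × $7,300 = $2,044/month.
At $12.85 per $1,000, that supports 2,044/12.85 × 1,000 ≈ $159,066 → $159,000.
LTV cap: 120% × $71,500 = $85,800 → $85,800.
Binding constraint: loan-to-value.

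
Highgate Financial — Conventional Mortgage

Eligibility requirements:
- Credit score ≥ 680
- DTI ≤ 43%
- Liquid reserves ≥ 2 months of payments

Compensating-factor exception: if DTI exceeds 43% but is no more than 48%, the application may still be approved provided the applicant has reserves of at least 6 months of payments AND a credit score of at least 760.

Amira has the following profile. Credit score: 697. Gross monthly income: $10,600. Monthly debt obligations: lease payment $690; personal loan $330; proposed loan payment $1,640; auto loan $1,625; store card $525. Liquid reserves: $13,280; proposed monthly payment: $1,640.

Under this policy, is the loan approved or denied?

Credit score 697 ≥ 680 (meets base)
Total debts = (690 + 330 + 1,640 + 1,625 + 525) = 4,810. DTI = 4,810/10,600 = 45.4% > 43% — standard DTI limit exceeded.
Reserves: 13,280 ÷ 1,640 = 8.1 months (meets 2-month minimum)
45.4% falls in the override range (43%–48%), so the compensating-factor test applies.
Reserves 8.1 ≥ 6 months; credit score 697 < 760.
Override conditions not both satisfied; exception does not apply.

Denied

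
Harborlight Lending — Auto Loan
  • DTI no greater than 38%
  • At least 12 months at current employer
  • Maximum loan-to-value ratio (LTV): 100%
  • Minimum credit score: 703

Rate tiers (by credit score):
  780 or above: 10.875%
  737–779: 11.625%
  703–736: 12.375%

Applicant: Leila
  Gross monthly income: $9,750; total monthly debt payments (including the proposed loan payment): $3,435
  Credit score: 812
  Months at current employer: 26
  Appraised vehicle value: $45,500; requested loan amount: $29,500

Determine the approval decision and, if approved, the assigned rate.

Approved at 10.875%

Credit score 812 ≥ 703 (meets minimum)
DTI: 3,435 ÷ 9,750 = 35.2%, within the 38% cap
Employment 26 ≥ 12 months
Loan-to-value = 29,500/45,500 = 64.8% — pass (100% max)
All requirements met. Score 812 falls in the 780 or above tier → 10.875%.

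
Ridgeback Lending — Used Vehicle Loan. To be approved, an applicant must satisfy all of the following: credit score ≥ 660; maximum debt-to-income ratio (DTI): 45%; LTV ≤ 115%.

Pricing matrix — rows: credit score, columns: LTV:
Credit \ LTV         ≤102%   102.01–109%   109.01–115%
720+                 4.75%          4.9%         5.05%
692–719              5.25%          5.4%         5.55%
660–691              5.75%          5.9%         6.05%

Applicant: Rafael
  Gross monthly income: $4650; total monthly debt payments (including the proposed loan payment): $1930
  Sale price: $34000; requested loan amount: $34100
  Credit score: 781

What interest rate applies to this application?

4.75%

Credit score 781 ≥ 660; DTI = 1,930/4,650 = 41.5% ≤ 45%
LTV: 34,100 ÷ 34,000 = 100.3%, within 115% cap
Credit 781 → row 720+; LTV 100.3% → column ≤102%. Grid cell → 4.75%.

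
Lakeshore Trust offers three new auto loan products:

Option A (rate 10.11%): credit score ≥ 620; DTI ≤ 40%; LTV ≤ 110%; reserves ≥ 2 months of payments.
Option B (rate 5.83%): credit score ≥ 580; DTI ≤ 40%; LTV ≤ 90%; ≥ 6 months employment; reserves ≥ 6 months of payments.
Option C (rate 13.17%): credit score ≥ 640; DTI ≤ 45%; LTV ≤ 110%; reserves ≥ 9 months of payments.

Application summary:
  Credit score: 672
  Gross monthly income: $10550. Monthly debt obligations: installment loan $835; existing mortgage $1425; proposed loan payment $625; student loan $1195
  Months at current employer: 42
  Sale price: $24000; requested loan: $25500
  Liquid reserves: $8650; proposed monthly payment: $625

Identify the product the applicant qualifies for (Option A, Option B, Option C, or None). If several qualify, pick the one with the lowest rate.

Option A

Total debts = (835 + 1,425 + 625 + 1,195) = 4,080; DTI = 4,080/10,550 = 38.7%.
LTV = 25,500/24,000 = 106.2%.
Reserves = 8,650/625 = 13.8 months.
Option A: score 672 ≥ 620; DTI 38.7% ≤ 40%; LTV 106.2% ≤ 110%; reserves 13.8 ≥ 2 mo → qualifies.
Option B: score 672 ≥ 580; DTI 38.7% ≤ 40%; LTV 106.2% > 90%; employment 42 ≥ 6 mo; reserves 13.8 ≥ 6 mo → does not qualify.
Option C: score 672 ≥ 640; DTI 38.7% ≤ 45%; LTV 106.2% ≤ 110%; reserves 13.8 ≥ 9 mo → qualifies.
Qualifying: Option A, Option C. Lowest rate is 10.11% → Option A.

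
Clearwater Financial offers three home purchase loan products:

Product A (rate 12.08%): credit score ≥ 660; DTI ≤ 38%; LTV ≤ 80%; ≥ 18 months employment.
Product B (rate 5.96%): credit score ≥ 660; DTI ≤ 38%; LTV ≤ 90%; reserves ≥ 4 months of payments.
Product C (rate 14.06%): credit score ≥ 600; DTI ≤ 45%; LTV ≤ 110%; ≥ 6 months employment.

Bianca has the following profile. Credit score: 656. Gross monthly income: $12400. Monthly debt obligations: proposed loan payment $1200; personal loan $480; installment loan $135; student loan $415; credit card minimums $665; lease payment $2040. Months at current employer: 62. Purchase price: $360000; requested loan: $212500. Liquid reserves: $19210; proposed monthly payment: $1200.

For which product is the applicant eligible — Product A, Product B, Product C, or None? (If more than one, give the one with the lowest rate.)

Total debts = (1,200 + 480 + 135 + 415 + 665 + 2,040) = 4,935; DTI = 4,935/12,400 = 39.8%.
LTV = 212,500/360,000 = 59%.
Reserves = 19,210/1,200 = 16.0 months.
Product A: score 656 < 660; DTI 39.8% > 38%; LTV 59% ≤ 80%; employment 62 ≥ 18 mo → does not qualify.
Product B: score 656 < 660; DTI 39.8% > 38%; LTV 59% ≤ 90%; reserves 16.0 ≥ 4 mo → does not qualify.
Product C: score 656 ≥ 600; DTI 39.8% ≤ 45%; LTV 59% ≤ 110%; employment 62 ≥ 6 mo → qualifies.

Product C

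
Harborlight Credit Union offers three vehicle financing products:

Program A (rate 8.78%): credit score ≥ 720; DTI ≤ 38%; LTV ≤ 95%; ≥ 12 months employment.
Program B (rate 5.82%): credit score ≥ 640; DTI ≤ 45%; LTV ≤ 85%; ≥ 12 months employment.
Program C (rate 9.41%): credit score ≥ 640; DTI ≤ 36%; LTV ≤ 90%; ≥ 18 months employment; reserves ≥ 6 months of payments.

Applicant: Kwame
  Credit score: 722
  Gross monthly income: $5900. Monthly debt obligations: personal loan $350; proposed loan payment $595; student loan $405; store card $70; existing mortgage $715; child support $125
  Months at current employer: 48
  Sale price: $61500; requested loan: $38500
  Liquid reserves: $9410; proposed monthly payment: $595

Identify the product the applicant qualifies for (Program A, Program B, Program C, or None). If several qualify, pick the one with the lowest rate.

Total debts = (350 + 595 + 405 + 70 + 715 + 125) = 2,260; DTI = 2,260/5,900 = 38.3%.
LTV = 38,500/61,500 = 62.6%.
Reserves = 9,410/595 = 15.8 months.
Program A: score 722 ≥ 720; DTI 38.3% > 38%; LTV 62.6% ≤ 95%; employment 48 ≥ 12 mo → does not qualify.
Program B: score 722 ≥ 640; DTI 38.3% ≤ 45%; LTV 62.6% ≤ 85%; employment 48 ≥ 12 mo → qualifies.
Program C: score 722 ≥ 640; DTI 38.3% > 36%; LTV 62.6% ≤ 90%; employment 48 ≥ 18 mo; reserves 15.8 ≥ 6 mo → does not qualify.

Program B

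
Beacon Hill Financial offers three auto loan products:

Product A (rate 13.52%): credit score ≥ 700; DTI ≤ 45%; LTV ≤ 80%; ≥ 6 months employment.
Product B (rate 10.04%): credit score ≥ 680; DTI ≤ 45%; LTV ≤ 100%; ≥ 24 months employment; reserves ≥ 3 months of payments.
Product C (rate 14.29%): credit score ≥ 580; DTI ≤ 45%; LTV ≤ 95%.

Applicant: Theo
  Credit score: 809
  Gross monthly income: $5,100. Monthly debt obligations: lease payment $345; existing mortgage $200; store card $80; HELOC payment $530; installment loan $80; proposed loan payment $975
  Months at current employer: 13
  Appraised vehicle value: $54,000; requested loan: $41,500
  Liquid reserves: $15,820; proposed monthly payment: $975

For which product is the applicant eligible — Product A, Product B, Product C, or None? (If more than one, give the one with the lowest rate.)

Product A

Total debts = (345 + 200 + 80 + 530 + 80 + 975) = 2,210; DTI = 2,210/5,100 = 43.3%.
LTV = 41,500/54,000 = 76.9%.
Reserves = 15,820/975 = 16.2 months.
Product A: score 809 ≥ 700; DTI 43.3% ≤ 45%; LTV 76.9% ≤ 80%; employment 13 ≥ 6 mo → qualifies.
Product B: score 809 ≥ 680; DTI 43.3% ≤ 45%; LTV 76.9% ≤ 100%; employment 13 < 24 mo; reserves 16.2 ≥ 3 mo → does not qualify.
Product C: score 809 ≥ 580; DTI 43.3% ≤ 45%; LTV 76.9% ≤ 95% → qualifies.
Qualifying: Product A, Product C. Lowest rate is 13.52% → Product A.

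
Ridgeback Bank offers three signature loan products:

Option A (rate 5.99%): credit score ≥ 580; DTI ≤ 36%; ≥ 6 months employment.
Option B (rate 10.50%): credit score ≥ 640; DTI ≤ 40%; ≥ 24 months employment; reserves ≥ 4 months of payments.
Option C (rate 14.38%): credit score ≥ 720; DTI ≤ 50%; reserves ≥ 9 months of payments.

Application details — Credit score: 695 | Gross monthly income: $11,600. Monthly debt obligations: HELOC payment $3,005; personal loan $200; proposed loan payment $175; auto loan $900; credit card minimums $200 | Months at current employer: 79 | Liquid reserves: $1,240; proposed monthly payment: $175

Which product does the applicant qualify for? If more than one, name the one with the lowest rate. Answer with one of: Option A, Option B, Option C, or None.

Total debts = (3,005 + 200 + 175 + 900 + 200) = 4,480; DTI = 4,480/11,600 = 38.6%.
Reserves = 1,240/175 = 7.1 months.
Option A: score 695 ≥ 580; DTI 38.6% > 36%; employment 79 ≥ 6 mo → does not qualify.
Option B: score 695 ≥ 640; DTI 38.6% ≤ 40%; employment 79 ≥ 24 mo; reserves 7.1 ≥ 4 mo → qualifies.
Option C: score 695 < 720; DTI 38.6% ≤ 50%; reserves 7.1 < 9 mo → does not qualify.

Option B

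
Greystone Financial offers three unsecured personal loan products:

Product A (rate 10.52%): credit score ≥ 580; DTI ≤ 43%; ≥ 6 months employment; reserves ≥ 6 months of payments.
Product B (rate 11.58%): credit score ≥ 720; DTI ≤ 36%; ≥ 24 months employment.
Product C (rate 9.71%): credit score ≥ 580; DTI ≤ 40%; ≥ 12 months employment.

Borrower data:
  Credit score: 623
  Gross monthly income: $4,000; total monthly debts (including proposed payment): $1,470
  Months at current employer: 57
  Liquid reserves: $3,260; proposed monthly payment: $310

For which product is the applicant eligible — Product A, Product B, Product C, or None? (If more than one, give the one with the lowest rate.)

Product C

DTI = 1,470/4,000 = 36.8%.
Reserves = 3,260/310 = 10.5 months.
Product A: score 623 ≥ 580; DTI 36.8% ≤ 43%; employment 57 ≥ 6 mo; reserves 10.5 ≥ 6 mo → qualifies.
Product B: score 623 < 720; DTI 36.8% > 36%; employment 57 ≥ 24 mo → does not qualify.
Product C: score 623 ≥ 580; DTI 36.8% ≤ 40%; employment 57 ≥ 12 mo → qualifies.
Qualifying: Product A, Product C. Lowest rate is 9.71% → Product C.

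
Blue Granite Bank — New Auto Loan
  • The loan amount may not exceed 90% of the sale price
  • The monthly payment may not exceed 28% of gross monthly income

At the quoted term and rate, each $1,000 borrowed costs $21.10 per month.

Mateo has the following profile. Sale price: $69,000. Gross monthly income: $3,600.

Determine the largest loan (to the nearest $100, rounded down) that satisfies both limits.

Payment cap: 28% × $3,600 = $1,008/month.
At $21.10 per $1,000, that supports 1,008/21.10 × 1,000 ≈ $47,772 → $47,700.
LTV cap: 90% × $69,000 = $62,100 → $62,100.
Binding constraint: payment-to-income.

$47,700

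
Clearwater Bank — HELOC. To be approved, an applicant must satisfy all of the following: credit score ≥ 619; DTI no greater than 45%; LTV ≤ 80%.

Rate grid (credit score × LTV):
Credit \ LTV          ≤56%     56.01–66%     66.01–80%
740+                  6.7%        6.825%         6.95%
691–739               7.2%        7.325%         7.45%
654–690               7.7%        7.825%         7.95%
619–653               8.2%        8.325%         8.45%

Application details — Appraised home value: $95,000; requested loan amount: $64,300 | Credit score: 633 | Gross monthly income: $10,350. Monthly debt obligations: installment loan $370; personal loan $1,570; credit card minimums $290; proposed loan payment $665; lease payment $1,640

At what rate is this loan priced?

8.45%

Credit score 633 ≥ 619; Total monthly debts = (370 + 1,570 + 290 + 665 + 1,640) = 4,535. Debt-to-income = 4,535/10,350 = 43.8% — meets 45% limit
LTV = 64,300/95,000 = 67.7% ≤ 80%
Row: 633 falls in 619–653. Column: 67.7% falls in 66.01–80%. Rate = 8.45%.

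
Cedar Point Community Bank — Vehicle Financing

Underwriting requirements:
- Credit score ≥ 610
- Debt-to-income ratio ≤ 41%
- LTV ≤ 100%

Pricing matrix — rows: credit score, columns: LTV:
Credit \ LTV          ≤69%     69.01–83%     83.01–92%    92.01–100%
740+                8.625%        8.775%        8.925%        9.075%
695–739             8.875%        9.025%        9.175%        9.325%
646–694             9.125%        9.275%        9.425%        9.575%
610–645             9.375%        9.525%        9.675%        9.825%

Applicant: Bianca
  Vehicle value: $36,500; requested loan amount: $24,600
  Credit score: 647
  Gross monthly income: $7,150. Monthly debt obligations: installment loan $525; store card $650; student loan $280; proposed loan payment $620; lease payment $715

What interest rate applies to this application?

9.125%

Credit score 647 ≥ 610; Total monthly debts = (525 + 650 + 280 + 620 + 715) = 2,790. DTI = 2,790/7,150 = 39% ≤ 41%
LTV = 24,600/36,500 = 67.4% ≤ 100%
Row: 647 falls in 646–694. Column: 67.4% falls in ≤69%. Rate = 9.125%.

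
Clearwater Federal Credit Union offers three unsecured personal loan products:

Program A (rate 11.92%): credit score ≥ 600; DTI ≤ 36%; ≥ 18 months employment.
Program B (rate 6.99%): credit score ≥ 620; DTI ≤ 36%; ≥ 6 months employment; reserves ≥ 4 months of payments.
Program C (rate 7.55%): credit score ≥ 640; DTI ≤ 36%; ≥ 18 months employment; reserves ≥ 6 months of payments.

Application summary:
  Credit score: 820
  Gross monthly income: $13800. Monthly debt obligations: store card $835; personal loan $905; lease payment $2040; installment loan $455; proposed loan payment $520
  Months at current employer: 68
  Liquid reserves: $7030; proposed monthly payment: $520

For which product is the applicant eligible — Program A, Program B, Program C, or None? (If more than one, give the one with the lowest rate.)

Total debts = (835 + 905 + 2,040 + 455 + 520) = 4,755; DTI = 4,755/13,800 = 34.5%.
Reserves = 7,030/520 = 13.5 months.
Program A: score 820 ≥ 600; DTI 34.5% ≤ 36%; employment 68 ≥ 18 mo → qualifies.
Program B: score 820 ≥ 620; DTI 34.5% ≤ 36%; employment 68 ≥ 6 mo; reserves 13.5 ≥ 4 mo → qualifies.
Program C: score 820 ≥ 640; DTI 34.5% ≤ 36%; employment 68 ≥ 18 mo; reserves 13.5 ≥ 6 mo → qualifies.
Qualifying: Program A, Program B, Program C. Lowest rate is 6.99% → Program B.

Program B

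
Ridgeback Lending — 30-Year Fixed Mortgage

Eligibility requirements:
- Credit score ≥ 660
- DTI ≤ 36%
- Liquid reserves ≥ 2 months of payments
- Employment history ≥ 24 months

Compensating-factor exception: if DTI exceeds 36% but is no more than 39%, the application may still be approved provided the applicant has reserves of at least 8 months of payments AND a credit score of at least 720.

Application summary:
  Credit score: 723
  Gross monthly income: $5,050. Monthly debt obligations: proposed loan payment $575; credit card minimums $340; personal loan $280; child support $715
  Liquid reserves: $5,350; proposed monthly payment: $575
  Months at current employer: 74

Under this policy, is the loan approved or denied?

Approved

Credit score 723 ≥ 660 (meets base)
Total debts = (575 + 340 + 280 + 715) = 1,910. DTI: 1,910 ÷ 5,050 = 37.8%, over the 36% base limit.
Reserves = 5,350/575 = 9.3 months ≥ 2
Employment 74 ≥ 24 months
DTI 37.8% is within the 36%–39% exception band; checking compensating factors.
Override check — reserves: 9.3 mo (ok); score: 723 (ok).
Both override conditions satisfied; DTI exception granted.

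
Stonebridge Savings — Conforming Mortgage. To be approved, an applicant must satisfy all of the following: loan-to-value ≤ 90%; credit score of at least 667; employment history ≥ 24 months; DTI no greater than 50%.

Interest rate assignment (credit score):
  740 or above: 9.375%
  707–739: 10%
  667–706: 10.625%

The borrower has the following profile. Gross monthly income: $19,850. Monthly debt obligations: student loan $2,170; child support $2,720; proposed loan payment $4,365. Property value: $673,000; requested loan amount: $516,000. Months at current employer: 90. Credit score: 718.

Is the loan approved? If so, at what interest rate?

Credit score 718 ≥ 667 (meets minimum)
Total monthly debts = (2,170 + 2,720 + 4,365) = 9,255. DTI: 9,255 ÷ 19,850 = 46.6%, within the 50% cap
Loan-to-value = 516,000/673,000 = 76.7% — pass (90% max)
Employment 90 ≥ 24 months
All requirements met. Score 718 falls in the 707–739 tier → 10%.

Approved at 10%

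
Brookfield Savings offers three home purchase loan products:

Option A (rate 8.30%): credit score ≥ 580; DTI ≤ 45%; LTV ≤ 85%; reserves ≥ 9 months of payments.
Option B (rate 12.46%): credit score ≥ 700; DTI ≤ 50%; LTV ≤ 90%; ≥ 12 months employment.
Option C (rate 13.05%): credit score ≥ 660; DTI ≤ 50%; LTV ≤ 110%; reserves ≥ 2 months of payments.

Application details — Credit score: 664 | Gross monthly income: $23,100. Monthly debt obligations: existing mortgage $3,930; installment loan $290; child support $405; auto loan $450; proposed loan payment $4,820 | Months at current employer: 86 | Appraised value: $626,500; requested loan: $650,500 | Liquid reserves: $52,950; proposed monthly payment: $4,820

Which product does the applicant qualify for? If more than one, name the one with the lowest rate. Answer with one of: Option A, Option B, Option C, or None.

Total debts = (3,930 + 290 + 405 + 450 + 4,820) = 9,895; DTI = 9,895/23,100 = 42.8%.
LTV = 650,500/626,500 = 103.8%.
Reserves = 52,950/4,820 = 11.0 months.
Option A: score 664 ≥ 580; DTI 42.8% ≤ 45%; LTV 103.8% > 85%; reserves 11.0 ≥ 9 mo → does not qualify.
Option B: score 664 < 700; DTI 42.8% ≤ 50%; LTV 103.8% > 90%; employment 86 ≥ 12 mo → does not qualify.
Option C: score 664 ≥ 660; DTI 42.8% ≤ 50%; LTV 103.8% ≤ 110%; reserves 11.0 ≥ 2 mo → qualifies.

Option C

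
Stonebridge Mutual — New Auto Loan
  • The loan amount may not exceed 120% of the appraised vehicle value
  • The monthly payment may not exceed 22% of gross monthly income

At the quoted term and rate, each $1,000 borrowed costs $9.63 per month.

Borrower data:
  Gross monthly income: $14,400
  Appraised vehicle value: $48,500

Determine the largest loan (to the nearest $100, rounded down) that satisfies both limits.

Payment cap: 22% × $14,400 = $3,168/month.
At $9.63 per $1,000, that supports 3,168/9.63 × 1,000 ≈ $328,971 → $328,900.
LTV cap: 120% × $48,500 = $58,200 → $58,200.
Binding constraint: loan-to-value.

$58,200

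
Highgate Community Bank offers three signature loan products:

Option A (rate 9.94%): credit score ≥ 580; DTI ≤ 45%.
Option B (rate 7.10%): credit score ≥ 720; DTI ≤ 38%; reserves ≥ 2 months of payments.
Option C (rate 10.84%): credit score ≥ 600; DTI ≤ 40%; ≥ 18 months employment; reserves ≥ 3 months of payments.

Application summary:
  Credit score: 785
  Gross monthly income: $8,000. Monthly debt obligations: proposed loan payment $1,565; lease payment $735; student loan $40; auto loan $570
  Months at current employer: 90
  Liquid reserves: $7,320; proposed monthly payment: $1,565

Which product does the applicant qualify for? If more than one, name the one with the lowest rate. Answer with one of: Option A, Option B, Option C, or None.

Total debts = (1,565 + 735 + 40 + 570) = 2,910; DTI = 2,910/8,000 = 36.4%.
Reserves = 7,320/1,565 = 4.7 months.
Option A: score 785 ≥ 580; DTI 36.4% ≤ 45% → qualifies.
Option B: score 785 ≥ 720; DTI 36.4% ≤ 38%; reserves 4.7 ≥ 2 mo → qualifies.
Option C: score 785 ≥ 600; DTI 36.4% ≤ 40%; employment 90 ≥ 18 mo; reserves 4.7 ≥ 3 mo → qualifies.
Qualifying: Option A, Option B, Option C. Lowest rate is 7.10% → Option B.

Option B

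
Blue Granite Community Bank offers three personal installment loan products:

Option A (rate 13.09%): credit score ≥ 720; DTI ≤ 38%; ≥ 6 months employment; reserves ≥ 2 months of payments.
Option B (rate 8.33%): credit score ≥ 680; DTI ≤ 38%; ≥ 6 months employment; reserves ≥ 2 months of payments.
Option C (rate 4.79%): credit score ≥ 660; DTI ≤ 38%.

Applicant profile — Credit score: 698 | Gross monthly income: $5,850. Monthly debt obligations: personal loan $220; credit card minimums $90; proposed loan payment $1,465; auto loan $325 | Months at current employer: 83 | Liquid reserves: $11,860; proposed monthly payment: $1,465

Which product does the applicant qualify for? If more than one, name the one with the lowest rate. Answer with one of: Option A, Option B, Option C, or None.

Option C

Total debts = (220 + 90 + 1,465 + 325) = 2,100; DTI = 2,100/5,850 = 35.9%.
Reserves = 11,860/1,465 = 8.1 months.
Option A: score 698 < 720; DTI 35.9% ≤ 38%; employment 83 ≥ 6 mo; reserves 8.1 ≥ 2 mo → does not qualify.
Option B: score 698 ≥ 680; DTI 35.9% ≤ 38%; employment 83 ≥ 6 mo; reserves 8.1 ≥ 2 mo → qualifies.
Option C: score 698 ≥ 660; DTI 35.9% ≤ 38% → qualifies.
Qualifying: Option B, Option C. Lowest rate is 4.79% → Option C.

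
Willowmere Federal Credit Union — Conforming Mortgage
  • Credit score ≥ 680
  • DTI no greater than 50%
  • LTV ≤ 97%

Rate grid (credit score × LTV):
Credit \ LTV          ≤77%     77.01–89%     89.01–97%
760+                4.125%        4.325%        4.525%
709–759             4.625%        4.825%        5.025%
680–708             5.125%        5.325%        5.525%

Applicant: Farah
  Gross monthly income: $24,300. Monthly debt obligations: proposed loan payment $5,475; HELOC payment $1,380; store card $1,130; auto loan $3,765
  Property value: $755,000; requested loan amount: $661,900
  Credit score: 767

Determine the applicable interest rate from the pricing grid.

Credit score 767 ≥ 680; Total monthly debts = (5,475 + 1,380 + 1,130 + 3,765) = 11,750. DTI = 11,750/24,300 = 48.4% ≤ 50%
LTV: 661,900 ÷ 755,000 = 87.7%, within 97% cap
Credit 767 → row 760+; LTV 87.7% → column 77.01–89%. Grid cell → 4.325%.

4.325%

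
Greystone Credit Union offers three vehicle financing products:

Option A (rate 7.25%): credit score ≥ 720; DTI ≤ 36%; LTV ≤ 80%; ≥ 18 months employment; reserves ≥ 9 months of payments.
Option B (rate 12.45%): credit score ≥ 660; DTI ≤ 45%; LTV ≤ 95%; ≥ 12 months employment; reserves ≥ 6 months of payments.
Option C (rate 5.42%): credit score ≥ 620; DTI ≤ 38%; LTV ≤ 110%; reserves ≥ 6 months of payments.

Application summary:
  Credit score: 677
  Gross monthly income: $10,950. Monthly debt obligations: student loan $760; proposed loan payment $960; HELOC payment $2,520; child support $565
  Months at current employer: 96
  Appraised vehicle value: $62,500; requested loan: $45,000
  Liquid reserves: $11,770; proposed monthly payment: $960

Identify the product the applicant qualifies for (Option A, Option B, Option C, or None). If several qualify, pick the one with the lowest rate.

Option B

Total debts = (760 + 960 + 2,520 + 565) = 4,805; DTI = 4,805/10,950 = 43.9%.
LTV = 45,000/62,500 = 72%.
Reserves = 11,770/960 = 12.3 months.
Option A: score 677 < 720; DTI 43.9% > 36%; LTV 72% ≤ 80%; employment 96 ≥ 18 mo; reserves 12.3 ≥ 9 mo → does not qualify.
Option B: score 677 ≥ 660; DTI 43.9% ≤ 45%; LTV 72% ≤ 95%; employment 96 ≥ 12 mo; reserves 12.3 ≥ 6 mo → qualifies.
Option C: score 677 ≥ 620; DTI 43.9% > 38%; LTV 72% ≤ 110%; reserves 12.3 ≥ 6 mo → does not qualify.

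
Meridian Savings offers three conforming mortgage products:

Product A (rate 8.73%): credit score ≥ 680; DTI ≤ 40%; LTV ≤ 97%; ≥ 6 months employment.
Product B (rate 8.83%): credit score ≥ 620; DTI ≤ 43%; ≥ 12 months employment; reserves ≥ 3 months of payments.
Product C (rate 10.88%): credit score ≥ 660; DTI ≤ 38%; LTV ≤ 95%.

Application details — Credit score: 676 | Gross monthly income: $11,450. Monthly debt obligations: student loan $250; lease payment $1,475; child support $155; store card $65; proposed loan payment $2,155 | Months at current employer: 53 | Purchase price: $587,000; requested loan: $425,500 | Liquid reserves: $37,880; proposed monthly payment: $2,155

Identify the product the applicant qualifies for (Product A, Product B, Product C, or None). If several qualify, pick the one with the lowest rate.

Total debts = (250 + 1,475 + 155 + 65 + 2,155) = 4,100; DTI = 4,100/11,450 = 35.8%.
LTV = 425,500/587,000 = 72.5%.
Reserves = 37,880/2,155 = 17.6 months.
Product A: score 676 < 680; DTI 35.8% ≤ 40%; LTV 72.5% ≤ 97%; employment 53 ≥ 6 mo → does not qualify.
Product B: score 676 ≥ 620; DTI 35.8% ≤ 43%; employment 53 ≥ 12 mo; reserves 17.6 ≥ 3 mo → qualifies.
Product C: score 676 ≥ 660; DTI 35.8% ≤ 38%; LTV 72.5% ≤ 95% → qualifies.
Qualifying: Product B, Product C. Lowest rate is 8.83% → Product B.

Product B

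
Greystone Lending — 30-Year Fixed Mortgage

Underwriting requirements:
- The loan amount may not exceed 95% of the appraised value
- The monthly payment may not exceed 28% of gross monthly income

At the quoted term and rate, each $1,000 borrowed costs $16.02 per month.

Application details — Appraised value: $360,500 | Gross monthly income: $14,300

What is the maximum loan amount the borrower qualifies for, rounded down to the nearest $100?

Payment cap: 28% × $14,300 = $4,004/month.
At $16.02 per $1,000, that supports 4,004/16.02 × 1,000 ≈ $249,937 → $249,900.
LTV cap: 95% × $360,500 = $342,475 → $342,400.
Binding constraint: payment-to-income.

$249,900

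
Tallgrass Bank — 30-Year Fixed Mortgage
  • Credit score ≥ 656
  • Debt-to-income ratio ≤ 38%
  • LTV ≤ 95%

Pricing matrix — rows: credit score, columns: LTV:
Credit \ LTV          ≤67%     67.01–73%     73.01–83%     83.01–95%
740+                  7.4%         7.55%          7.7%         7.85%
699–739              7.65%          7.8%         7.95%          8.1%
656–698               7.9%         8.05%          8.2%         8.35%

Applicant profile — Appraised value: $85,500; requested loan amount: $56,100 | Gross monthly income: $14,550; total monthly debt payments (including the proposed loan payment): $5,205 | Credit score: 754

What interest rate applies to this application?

Credit score 754 ≥ 656; DTI = 5,205/14,550 = 35.8% ≤ 38%
LTV: 56,100 ÷ 85,500 = 65.6%, within 95% cap
Row: 754 falls in 740+. Column: 65.6% falls in ≤67%. Rate = 7.4%.

7.4%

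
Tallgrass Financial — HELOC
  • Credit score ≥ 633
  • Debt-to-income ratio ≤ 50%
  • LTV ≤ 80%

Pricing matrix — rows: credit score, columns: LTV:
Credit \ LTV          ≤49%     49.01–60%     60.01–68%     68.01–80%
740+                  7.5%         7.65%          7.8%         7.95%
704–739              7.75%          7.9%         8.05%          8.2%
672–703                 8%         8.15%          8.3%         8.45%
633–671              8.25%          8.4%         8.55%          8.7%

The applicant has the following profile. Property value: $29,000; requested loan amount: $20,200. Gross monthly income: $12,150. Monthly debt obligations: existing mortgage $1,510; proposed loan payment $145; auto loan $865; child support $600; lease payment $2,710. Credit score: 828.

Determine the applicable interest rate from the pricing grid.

Credit score 828 ≥ 633; Total monthly debts = (1,510 + 145 + 865 + 600 + 2,710) = 5,830. Debt-to-income = 5,830/12,150 = 48% — meets 50% limit
Loan-to-value = 20,200/29,000 = 69.7% — pass (80% max)
Score 828 is in the 740+ band; LTV 69.7% is in the 68.01–80% band → 7.95%.

7.95%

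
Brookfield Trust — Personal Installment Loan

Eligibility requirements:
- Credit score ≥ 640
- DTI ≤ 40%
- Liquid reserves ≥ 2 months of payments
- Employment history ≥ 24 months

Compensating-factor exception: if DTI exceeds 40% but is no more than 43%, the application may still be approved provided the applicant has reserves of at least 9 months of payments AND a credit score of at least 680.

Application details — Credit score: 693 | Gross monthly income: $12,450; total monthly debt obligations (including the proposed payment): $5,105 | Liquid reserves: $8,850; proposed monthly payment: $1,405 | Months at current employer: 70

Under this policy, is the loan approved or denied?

Credit score 693 ≥ 640 (meets base)
DTI: 5,105 ÷ 12,450 = 41%, over the 40% base limit.
Reserves = 8,850/1,405 = 6.3 months ≥ 2
Employment 70 ≥ 24 months
41% falls in the override range (40%–43%), so the compensating-factor test applies.
Reserves 6.3 < 9 months; credit score 693 ≥ 680.
Compensating-factor requirement not fully met.

Denied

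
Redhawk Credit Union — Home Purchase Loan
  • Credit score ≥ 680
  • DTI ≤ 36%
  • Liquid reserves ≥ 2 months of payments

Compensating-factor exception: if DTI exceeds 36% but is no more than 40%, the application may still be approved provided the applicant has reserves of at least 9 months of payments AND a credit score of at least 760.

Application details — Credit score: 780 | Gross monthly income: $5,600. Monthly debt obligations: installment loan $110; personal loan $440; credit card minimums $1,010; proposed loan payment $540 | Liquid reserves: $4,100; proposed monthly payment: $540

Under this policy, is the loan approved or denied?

Credit score 780 ≥ 680 (meets base)
Total debts = (110 + 440 + 1,010 + 540) = 2,100. DTI = 2,100/5,600 = 37.5% > 36% — standard DTI limit exceeded.
Reserves = 4,100/540 = 7.6 months ≥ 2
DTI 37.5% is within the 36%–40% exception band; checking compensating factors.
Reserves 7.6 < 9 months; credit score 780 ≥ 760.
Override conditions not both satisfied; exception does not apply.

Denied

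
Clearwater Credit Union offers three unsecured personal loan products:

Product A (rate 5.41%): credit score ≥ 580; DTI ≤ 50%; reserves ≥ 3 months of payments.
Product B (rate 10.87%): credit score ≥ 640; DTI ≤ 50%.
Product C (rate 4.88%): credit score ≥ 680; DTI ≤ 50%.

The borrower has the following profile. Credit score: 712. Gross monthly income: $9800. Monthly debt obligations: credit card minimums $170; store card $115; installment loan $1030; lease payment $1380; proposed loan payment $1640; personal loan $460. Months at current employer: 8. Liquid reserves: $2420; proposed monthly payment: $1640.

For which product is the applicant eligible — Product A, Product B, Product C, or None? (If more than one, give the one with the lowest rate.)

Product C

Total debts = (170 + 115 + 1,030 + 1,380 + 1,640 + 460) = 4,795; DTI = 4,795/9,800 = 48.9%.
Reserves = 2,420/1,640 = 1.5 months.
Product A: score 712 ≥ 580; DTI 48.9% ≤ 50%; reserves 1.5 < 3 mo → does not qualify.
Product B: score 712 ≥ 640; DTI 48.9% ≤ 50% → qualifies.
Product C: score 712 ≥ 680; DTI 48.9% ≤ 50% → qualifies.
Qualifying: Product B, Product C. Lowest rate is 4.88% → Product C.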